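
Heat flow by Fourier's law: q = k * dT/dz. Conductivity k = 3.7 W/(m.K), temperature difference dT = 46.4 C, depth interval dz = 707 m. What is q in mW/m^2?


q = k * dT / dz * 1000
= 3.7 * 46.4 / 707 * 1000
= 0.242829 * 1000
= 242.8289 mW/m^2

242.8289


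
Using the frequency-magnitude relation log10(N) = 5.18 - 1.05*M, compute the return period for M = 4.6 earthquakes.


log10(N) = 5.18 - 1.05*4.6 = 0.35
N = 10^0.35 = 2.238721
T = 1/N = 1/2.238721 = 0.4467 years

0.4467


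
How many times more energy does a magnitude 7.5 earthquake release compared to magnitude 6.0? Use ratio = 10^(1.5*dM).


M2 - M1 = 7.5 - 6.0 = 1.5
1.5 * 1.5 = 2.25
ratio = 10^2.25 = 177.83

177.83


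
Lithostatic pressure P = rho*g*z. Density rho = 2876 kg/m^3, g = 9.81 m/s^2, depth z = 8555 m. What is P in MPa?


P = rho * g * z / 1e6
= 2876 * 9.81 * 8555 / 1e6
= 241367005.8 / 1e6
= 241.367 MPa

241.367


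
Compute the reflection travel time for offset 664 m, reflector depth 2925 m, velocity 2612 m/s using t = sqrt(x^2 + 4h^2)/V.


x^2 + 4h^2 = 664^2 + 4*2925^2 = 440896 + 34222500 = 34663396
sqrt(34663396) = 5887.5628
t = 5887.5628 / 2612 = 2.254 s

2.254


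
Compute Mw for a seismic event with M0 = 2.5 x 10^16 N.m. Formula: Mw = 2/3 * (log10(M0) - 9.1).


log10(M0) = log10(2.5 x 10^16) = 16.3979
Mw = 2/3 * (16.3979 - 9.1)
= 2/3 * 7.2979
= 4.87

4.87


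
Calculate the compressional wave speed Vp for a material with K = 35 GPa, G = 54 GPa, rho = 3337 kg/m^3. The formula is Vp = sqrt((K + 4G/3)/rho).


First compute the effective modulus:
K + 4G/3 = 35e9 + 4*54e9/3 = 107000000000.0 Pa
Then divide by density:
107000000000.0 / 3337 = 32064728.7983 Pa/(kg/m^3)
Take the square root:
Vp = sqrt(32064728.7983) = 5662.57 m/s

5662.57


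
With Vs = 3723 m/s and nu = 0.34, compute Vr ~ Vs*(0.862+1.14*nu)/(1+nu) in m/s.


Numerator factor = 0.862 + 1.14*0.34 = 1.2496
Denominator = 1 + 0.34 = 1.34
Vr = 3723 * 1.2496 / 1.34 = 3471.84 m/s

3471.84


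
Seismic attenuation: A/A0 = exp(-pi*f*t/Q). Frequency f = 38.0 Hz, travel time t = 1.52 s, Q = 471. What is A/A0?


pi*f*t/Q = pi*38.0*1.52/471 = 0.385262
A/A0 = exp(-0.385262) = 0.680272

0.680272


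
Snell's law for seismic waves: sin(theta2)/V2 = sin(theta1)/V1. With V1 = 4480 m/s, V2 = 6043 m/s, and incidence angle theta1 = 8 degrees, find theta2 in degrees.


sin(theta1) = sin(8 deg) = 0.139173
sin(theta2) = V2/V1 * sin(theta1) = 6043/4480 * 0.139173 = 0.187728
theta2 = arcsin(0.187728) = 10.8202 degrees

10.8202


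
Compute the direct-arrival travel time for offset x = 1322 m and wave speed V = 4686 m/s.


t = x / V
= 1322 / 4686
= 0.2821 s

0.2821


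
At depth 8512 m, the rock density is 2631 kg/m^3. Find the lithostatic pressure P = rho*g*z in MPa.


P = rho * g * z / 1e6
= 2631 * 9.81 * 8512 / 1e6
= 219695656.32 / 1e6
= 219.6957 MPa

219.6957


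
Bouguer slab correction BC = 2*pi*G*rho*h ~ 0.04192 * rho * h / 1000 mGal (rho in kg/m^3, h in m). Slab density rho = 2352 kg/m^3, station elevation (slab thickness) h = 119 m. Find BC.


BC = 0.04192 * rho * h / 1000
= 0.04192 * 2352 * 119 / 1000
= 11.7329 mGal

11.7329


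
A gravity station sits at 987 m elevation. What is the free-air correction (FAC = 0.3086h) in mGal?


FAC = 0.3086 * h
= 0.3086 * 987
= 304.5882 mGal

304.5882


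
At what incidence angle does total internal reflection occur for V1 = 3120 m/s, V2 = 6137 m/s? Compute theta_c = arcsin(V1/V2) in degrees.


V1/V2 = 3120/6137 = 0.508392
theta_c = arcsin(0.508392) = 30.5568 degrees

30.5568


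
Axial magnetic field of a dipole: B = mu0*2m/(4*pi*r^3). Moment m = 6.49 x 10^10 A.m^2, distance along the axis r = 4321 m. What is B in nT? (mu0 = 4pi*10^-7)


m = 6.49 x 10^10 = 64900000000 A.m^2
2m = 129800000000 A.m^2
r^3 = 4321^3 = 80677568161
B = (4pi*10^-7) * 129800000000 / (4*pi * 80677568161) * 1e9
= 163111.490574 / 1013824221776.35 * 1e9
= 160.8873 nT

160.8873


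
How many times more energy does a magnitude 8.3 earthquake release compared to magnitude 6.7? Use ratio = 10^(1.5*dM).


M2 - M1 = 8.3 - 6.7 = 1.6
1.5 * 1.6 = 2.4
ratio = 10^2.4 = 251.19

251.19


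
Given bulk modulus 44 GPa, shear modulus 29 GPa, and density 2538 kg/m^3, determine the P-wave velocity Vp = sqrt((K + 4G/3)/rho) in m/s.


First compute the effective modulus:
K + 4G/3 = 44e9 + 4*29e9/3 = 82666666666.67 Pa
Then divide by density:
82666666666.67 / 2538 = 32571578.6709 Pa/(kg/m^3)
Take the square root:
Vp = sqrt(32571578.6709) = 5707.15 m/s

5707.15


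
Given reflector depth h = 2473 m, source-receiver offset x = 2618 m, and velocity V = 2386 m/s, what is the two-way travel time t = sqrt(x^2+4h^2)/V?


x^2 + 4h^2 = 2618^2 + 4*2473^2 = 6853924 + 24462916 = 31316840
sqrt(31316840) = 5596.1451
t = 5596.1451 / 2386 = 2.3454 s

2.3454


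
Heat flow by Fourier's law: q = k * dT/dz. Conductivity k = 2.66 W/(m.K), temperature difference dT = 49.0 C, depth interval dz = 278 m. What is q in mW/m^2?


q = k * dT / dz * 1000
= 2.66 * 49.0 / 278 * 1000
= 0.468849 * 1000
= 468.8489 mW/m^2

468.8489


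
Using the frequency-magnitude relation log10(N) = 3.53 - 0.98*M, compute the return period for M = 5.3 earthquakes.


log10(N) = 3.53 - 0.98*5.3 = -1.664
N = 10^-1.664 = 0.021677
T = 1/N = 1/0.021677 = 46.1318 years

46.1318


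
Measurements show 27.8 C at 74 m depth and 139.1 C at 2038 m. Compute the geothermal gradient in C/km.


dT = 139.1 - 27.8 = 111.3 C
dz = 2038 - 74 = 1964 m
gradient = dT/dz * 1000 = 111.3/1964 * 1000 = 56.6701 C/km

56.6701


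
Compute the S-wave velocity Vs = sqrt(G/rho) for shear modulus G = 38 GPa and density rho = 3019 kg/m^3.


Convert G to Pa: G = 38e9 Pa
Compute G/rho = 38e9 / 3019 = 12586949.321
Vs = sqrt(12586949.321) = 3547.81 m/s

3547.81


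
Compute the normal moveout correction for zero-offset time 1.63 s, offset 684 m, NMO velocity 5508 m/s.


x/Vnmo = 684/5508 = 0.124183
(x/Vnmo)^2 = 0.015421
t0^2 = 2.6569
sqrt(2.6569 + 0.015421) = 1.634724
dt = 1.634724 - 1.63 = 0.004724

0.004724


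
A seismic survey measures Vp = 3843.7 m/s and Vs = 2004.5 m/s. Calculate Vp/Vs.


Vp/Vs = 3843.7 / 2004.5
= 1.9175

1.9175


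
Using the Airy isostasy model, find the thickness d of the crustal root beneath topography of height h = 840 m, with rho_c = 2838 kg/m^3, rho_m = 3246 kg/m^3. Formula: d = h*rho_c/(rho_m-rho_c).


rho_m - rho_c = 3246 - 2838 = 408
d = 840 * 2838 / 408
= 2383920 / 408
= 5842.94 m

5842.94


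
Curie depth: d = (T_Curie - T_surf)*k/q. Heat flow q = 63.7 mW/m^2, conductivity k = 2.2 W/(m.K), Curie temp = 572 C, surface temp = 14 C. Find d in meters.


T_Curie - T_surf = 572 - 14 = 558 C
Convert q to W/m^2: 63.7 mW/m^2 = 0.0637 W/m^2
d = 558 * 2.2 / 0.0637 = 19271.59 m

19271.59


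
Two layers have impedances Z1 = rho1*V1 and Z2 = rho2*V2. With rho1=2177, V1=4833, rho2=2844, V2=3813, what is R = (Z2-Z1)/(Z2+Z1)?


Z1 = 2177 * 4833 = 10521441
Z2 = 2844 * 3813 = 10844172
R = (10844172 - 10521441) / (10844172 + 10521441) = 322731 / 21365613 = 0.0151

0.0151


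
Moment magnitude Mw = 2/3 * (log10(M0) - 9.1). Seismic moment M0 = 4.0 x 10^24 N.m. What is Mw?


log10(M0) = log10(4.0 x 10^24) = 24.6021
Mw = 2/3 * (24.6021 - 9.1)
= 2/3 * 15.5021
= 10.33

10.33


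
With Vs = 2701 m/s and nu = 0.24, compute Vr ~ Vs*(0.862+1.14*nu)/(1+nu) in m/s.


Numerator factor = 0.862 + 1.14*0.24 = 1.1356
Denominator = 1 + 0.24 = 1.24
Vr = 2701 * 1.1356 / 1.24 = 2473.59 m/s

2473.59


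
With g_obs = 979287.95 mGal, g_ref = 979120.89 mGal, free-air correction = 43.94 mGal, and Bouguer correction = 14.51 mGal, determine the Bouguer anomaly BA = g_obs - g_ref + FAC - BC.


BA = g_obs - g_ref + FAC - BC
= 979287.95 - 979120.89 + 43.94 - 14.51
= 196.49 mGal

196.49


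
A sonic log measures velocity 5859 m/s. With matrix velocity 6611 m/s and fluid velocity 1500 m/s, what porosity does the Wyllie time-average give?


1/V - 1/Vm = 1/5859 - 1/6611 = 1.941e-05
1/Vf - 1/Vm = 1/1500 - 1/6611 = 0.0005154
phi = 1.941e-05 / 0.0005154 = 0.0377

0.0377


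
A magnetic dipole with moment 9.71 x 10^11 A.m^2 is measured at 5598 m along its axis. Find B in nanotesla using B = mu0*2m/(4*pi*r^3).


m = 9.71 x 10^11 = 971000000000 A.m^2
2m = 1942000000000 A.m^2
r^3 = 5598^3 = 175427907192
B = (4pi*10^-7) * 1942000000000 / (4*pi * 175427907192) * 1e9
= 2440389.173309 / 2204492097876.08 * 1e9
= 1107.0074 nT

1107.0074


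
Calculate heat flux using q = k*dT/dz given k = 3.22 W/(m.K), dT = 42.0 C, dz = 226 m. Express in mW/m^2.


q = k * dT / dz * 1000
= 3.22 * 42.0 / 226 * 1000
= 0.598407 * 1000
= 598.4071 mW/m^2

598.4071


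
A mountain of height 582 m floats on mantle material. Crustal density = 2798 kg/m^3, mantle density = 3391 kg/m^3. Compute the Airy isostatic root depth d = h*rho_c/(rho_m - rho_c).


rho_m - rho_c = 3391 - 2798 = 593
d = 582 * 2798 / 593
= 1628436 / 593
= 2746.1 m

2746.1


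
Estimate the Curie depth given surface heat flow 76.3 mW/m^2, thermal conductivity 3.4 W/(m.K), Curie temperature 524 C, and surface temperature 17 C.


T_Curie - T_surf = 524 - 17 = 507 C
Convert q to W/m^2: 76.3 mW/m^2 = 0.0763 W/m^2
d = 507 * 3.4 / 0.0763 = 22592.4 m

22592.4


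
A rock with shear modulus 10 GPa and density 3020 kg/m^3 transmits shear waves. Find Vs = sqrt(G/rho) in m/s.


Convert G to Pa: G = 10e9 Pa
Compute G/rho = 10e9 / 3020 = 3311258.2781
Vs = sqrt(3311258.2781) = 1819.69 m/s

1819.69


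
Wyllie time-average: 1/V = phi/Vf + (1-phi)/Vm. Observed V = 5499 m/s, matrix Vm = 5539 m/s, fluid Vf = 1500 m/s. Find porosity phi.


1/V - 1/Vm = 1/5499 - 1/5539 = 1.31e-06
1/Vf - 1/Vm = 1/1500 - 1/5539 = 0.00048613
phi = 1.31e-06 / 0.00048613 = 0.0027

0.0027


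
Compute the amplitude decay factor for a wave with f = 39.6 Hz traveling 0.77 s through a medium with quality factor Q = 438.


pi*f*t/Q = pi*39.6*0.77/438 = 0.218706
A/A0 = exp(-0.218706) = 0.803558

0.803558


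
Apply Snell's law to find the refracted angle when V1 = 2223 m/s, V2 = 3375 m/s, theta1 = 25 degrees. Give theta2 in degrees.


sin(theta1) = sin(25 deg) = 0.422618
sin(theta2) = V2/V1 * sin(theta1) = 3375/2223 * 0.422618 = 0.641627
theta2 = arcsin(0.641627) = 39.9132 degrees

39.9132


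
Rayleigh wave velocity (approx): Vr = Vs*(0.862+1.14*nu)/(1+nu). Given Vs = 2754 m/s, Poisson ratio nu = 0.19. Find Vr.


Numerator factor = 0.862 + 1.14*0.19 = 1.0786
Denominator = 1 + 0.19 = 1.19
Vr = 2754 * 1.0786 / 1.19 = 2496.19 m/s

2496.19


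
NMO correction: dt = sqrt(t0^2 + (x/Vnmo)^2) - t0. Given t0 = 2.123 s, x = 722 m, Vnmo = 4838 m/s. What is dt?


x/Vnmo = 722/4838 = 0.149235
(x/Vnmo)^2 = 0.022271
t0^2 = 4.507129
sqrt(4.507129 + 0.022271) = 2.128239
dt = 2.128239 - 2.123 = 0.005239

0.005239


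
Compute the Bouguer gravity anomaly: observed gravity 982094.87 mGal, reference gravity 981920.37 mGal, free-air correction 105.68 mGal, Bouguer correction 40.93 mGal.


BA = g_obs - g_ref + FAC - BC
= 982094.87 - 981920.37 + 105.68 - 40.93
= 239.25 mGal

239.25


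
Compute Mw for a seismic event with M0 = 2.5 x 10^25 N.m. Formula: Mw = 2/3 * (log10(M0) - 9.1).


log10(M0) = log10(2.5 x 10^25) = 25.3979
Mw = 2/3 * (25.3979 - 9.1)
= 2/3 * 16.2979
= 10.87

10.87


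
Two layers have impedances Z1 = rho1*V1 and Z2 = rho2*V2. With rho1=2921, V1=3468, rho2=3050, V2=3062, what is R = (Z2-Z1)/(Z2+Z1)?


Z1 = 2921 * 3468 = 10130028
Z2 = 3050 * 3062 = 9339100
R = (9339100 - 10130028) / (9339100 + 10130028) = -790928 / 19469128 = -0.0406

-0.0406


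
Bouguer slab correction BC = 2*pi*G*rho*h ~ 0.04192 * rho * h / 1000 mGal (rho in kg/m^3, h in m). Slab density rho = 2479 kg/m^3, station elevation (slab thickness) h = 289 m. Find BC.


BC = 0.04192 * rho * h / 1000
= 0.04192 * 2479 * 289 / 1000
= 30.0328 mGal

30.0328


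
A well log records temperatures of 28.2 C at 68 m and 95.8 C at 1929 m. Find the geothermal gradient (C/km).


dT = 95.8 - 28.2 = 67.6 C
dz = 1929 - 68 = 1861 m
gradient = dT/dz * 1000 = 67.6/1861 * 1000 = 36.3246 C/km

36.3246


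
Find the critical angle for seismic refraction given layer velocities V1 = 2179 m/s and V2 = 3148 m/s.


V1/V2 = 2179/3148 = 0.692186
theta_c = arcsin(0.692186) = 43.8034 degrees

43.8034


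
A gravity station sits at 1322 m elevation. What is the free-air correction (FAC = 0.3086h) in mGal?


FAC = 0.3086 * h
= 0.3086 * 1322
= 407.9692 mGal

407.9692


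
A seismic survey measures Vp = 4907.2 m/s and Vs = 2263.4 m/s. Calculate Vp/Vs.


Vp/Vs = 4907.2 / 2263.4
= 2.1681

2.1681


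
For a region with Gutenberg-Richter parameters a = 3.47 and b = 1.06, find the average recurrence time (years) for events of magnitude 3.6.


log10(N) = 3.47 - 1.06*3.6 = -0.346
N = 10^-0.346 = 0.450817
T = 1/N = 1/0.450817 = 2.2182 years

2.2182


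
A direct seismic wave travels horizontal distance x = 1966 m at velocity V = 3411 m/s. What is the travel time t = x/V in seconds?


t = x / V
= 1966 / 3411
= 0.5764 s

0.5764


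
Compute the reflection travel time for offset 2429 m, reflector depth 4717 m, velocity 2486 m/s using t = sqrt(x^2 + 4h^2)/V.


x^2 + 4h^2 = 2429^2 + 4*4717^2 = 5900041 + 89000356 = 94900397
sqrt(94900397) = 9741.6835
t = 9741.6835 / 2486 = 3.9186 s

3.9186


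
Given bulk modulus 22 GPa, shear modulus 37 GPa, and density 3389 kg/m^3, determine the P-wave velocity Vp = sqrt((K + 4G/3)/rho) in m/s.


First compute the effective modulus:
K + 4G/3 = 22e9 + 4*37e9/3 = 71333333333.33 Pa
Then divide by density:
71333333333.33 / 3389 = 21048490.2134 Pa/(kg/m^3)
Take the square root:
Vp = sqrt(21048490.2134) = 4587.86 m/s

4587.86


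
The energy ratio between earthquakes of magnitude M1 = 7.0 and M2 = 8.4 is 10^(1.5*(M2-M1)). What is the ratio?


M2 - M1 = 8.4 - 7.0 = 1.4
1.5 * 1.4 = 2.1
ratio = 10^2.1 = 125.89

125.89


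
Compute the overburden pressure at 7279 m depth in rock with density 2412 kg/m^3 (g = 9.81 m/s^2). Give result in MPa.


P = rho * g * z / 1e6
= 2412 * 9.81 * 7279 / 1e6
= 172233659.88 / 1e6
= 172.2337 MPa

172.2337


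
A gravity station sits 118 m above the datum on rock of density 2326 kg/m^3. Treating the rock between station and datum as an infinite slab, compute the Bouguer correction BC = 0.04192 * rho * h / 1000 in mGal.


BC = 0.04192 * rho * h / 1000
= 0.04192 * 2326 * 118 / 1000
= 11.5057 mGal

11.5057


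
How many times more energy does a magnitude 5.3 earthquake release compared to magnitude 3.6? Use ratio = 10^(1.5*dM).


M2 - M1 = 5.3 - 3.6 = 1.7
1.5 * 1.7 = 2.55
ratio = 10^2.55 = 354.81

354.81


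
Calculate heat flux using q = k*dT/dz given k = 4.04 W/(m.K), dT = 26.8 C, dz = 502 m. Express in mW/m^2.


q = k * dT / dz * 1000
= 4.04 * 26.8 / 502 * 1000
= 0.215681 * 1000
= 215.6813 mW/m^2

215.6813


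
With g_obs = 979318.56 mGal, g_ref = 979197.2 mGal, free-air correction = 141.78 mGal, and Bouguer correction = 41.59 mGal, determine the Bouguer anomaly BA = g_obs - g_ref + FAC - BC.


BA = g_obs - g_ref + FAC - BC
= 979318.56 - 979197.2 + 141.78 - 41.59
= 221.55 mGal

221.55


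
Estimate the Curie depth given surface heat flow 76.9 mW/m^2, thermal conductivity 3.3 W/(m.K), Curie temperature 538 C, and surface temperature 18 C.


T_Curie - T_surf = 538 - 18 = 520 C
Convert q to W/m^2: 76.9 mW/m^2 = 0.0769 W/m^2
d = 520 * 3.3 / 0.0769 = 22314.69 m

22314.69


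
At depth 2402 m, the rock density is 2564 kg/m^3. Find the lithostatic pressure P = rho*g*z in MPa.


P = rho * g * z / 1e6
= 2564 * 9.81 * 2402 / 1e6
= 60417121.68 / 1e6
= 60.4171 MPa

60.4171


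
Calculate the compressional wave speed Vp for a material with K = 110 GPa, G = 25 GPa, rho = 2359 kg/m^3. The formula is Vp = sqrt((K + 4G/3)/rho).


First compute the effective modulus:
K + 4G/3 = 110e9 + 4*25e9/3 = 143333333333.33 Pa
Then divide by density:
143333333333.33 / 2359 = 60760209.1282 Pa/(kg/m^3)
Take the square root:
Vp = sqrt(60760209.1282) = 7794.88 m/s

7794.88


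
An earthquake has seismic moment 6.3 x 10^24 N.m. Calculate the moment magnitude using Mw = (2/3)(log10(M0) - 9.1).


log10(M0) = log10(6.3 x 10^24) = 24.7993
Mw = 2/3 * (24.7993 - 9.1)
= 2/3 * 15.6993
= 10.47

10.47


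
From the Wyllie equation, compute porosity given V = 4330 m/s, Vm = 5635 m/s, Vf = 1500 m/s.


1/V - 1/Vm = 1/4330 - 1/5635 = 5.348e-05
1/Vf - 1/Vm = 1/1500 - 1/5635 = 0.0004892
phi = 5.348e-05 / 0.0004892 = 0.1093

0.1093


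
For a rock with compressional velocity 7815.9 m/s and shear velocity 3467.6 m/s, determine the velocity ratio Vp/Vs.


Vp/Vs = 7815.9 / 3467.6
= 2.254

2.254


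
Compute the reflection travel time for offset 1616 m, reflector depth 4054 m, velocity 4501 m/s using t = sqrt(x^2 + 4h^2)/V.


x^2 + 4h^2 = 1616^2 + 4*4054^2 = 2611456 + 65739664 = 68351120
sqrt(68351120) = 8267.4736
t = 8267.4736 / 4501 = 1.8368 s

1.8368


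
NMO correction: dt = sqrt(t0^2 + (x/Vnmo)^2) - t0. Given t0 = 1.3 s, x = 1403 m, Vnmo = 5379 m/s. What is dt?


x/Vnmo = 1403/5379 = 0.260829
(x/Vnmo)^2 = 0.068032
t0^2 = 1.69
sqrt(1.69 + 0.068032) = 1.325908
dt = 1.325908 - 1.3 = 0.025908

0.025908


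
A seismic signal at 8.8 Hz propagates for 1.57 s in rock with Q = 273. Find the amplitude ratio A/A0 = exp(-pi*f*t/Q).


pi*f*t/Q = pi*8.8*1.57/273 = 0.15899
A/A0 = exp(-0.15899) = 0.853005

0.853005


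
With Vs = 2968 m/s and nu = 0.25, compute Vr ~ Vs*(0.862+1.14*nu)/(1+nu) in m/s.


Numerator factor = 0.862 + 1.14*0.25 = 1.147
Denominator = 1 + 0.25 = 1.25
Vr = 2968 * 1.147 / 1.25 = 2723.44 m/s

2723.44


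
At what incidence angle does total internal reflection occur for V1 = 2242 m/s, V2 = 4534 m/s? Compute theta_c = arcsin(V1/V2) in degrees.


V1/V2 = 2242/4534 = 0.494486
theta_c = arcsin(0.494486) = 29.6359 degrees

29.6359


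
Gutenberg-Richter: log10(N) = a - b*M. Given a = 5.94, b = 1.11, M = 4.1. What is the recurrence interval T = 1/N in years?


log10(N) = 5.94 - 1.11*4.1 = 1.389
N = 10^1.389 = 24.490632
T = 1/N = 1/24.490632 = 0.0408 years

0.0408


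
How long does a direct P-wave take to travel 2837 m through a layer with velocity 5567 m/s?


t = x / V
= 2837 / 5567
= 0.5096 s

0.5096


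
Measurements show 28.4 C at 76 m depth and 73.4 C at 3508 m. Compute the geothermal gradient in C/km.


dT = 73.4 - 28.4 = 45.0 C
dz = 3508 - 76 = 3432 m
gradient = dT/dz * 1000 = 45.0/3432 * 1000 = 13.1119 C/km

13.1119


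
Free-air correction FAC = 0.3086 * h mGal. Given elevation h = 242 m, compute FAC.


FAC = 0.3086 * h
= 0.3086 * 242
= 74.6812 mGal

74.6812


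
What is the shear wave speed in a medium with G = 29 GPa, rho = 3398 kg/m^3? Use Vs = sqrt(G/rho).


Convert G to Pa: G = 29e9 Pa
Compute G/rho = 29e9 / 3398 = 8534432.0188
Vs = sqrt(8534432.0188) = 2921.38 m/s

2921.38


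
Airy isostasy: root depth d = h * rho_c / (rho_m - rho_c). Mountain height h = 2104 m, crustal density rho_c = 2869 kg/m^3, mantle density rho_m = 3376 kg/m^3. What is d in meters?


rho_m - rho_c = 3376 - 2869 = 507
d = 2104 * 2869 / 507
= 6036376 / 507
= 11906.07 m

11906.07


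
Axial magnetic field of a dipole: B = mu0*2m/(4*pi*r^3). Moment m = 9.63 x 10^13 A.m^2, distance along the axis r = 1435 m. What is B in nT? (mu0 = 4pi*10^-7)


m = 9.63 x 10^13 = 96300000000000 A.m^2
2m = 192600000000000 A.m^2
r^3 = 1435^3 = 2954987875
B = (4pi*10^-7) * 192600000000000 / (4*pi * 2954987875) * 1e9
= 242028298.032558 / 37133472798.19 * 1e9
= 6517793.2414 nT

6517793.2414


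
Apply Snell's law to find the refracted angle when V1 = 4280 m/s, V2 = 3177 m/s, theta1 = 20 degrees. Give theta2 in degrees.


sin(theta1) = sin(20 deg) = 0.34202
sin(theta2) = V2/V1 * sin(theta1) = 3177/4280 * 0.34202 = 0.253878
theta2 = arcsin(0.253878) = 14.7071 degrees

14.7071


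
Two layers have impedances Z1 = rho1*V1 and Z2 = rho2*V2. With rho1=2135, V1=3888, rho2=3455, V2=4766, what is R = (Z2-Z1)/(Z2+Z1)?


Z1 = 2135 * 3888 = 8300880
Z2 = 3455 * 4766 = 16466530
R = (16466530 - 8300880) / (16466530 + 8300880) = 8165650 / 24767410 = 0.3297

0.3297


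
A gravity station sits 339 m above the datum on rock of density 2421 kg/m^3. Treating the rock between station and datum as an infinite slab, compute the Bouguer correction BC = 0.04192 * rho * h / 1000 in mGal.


BC = 0.04192 * rho * h / 1000
= 0.04192 * 2421 * 339 / 1000
= 34.4045 mGal

34.4045


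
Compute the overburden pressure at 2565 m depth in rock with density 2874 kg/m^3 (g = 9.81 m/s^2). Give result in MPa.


P = rho * g * z / 1e6
= 2874 * 9.81 * 2565 / 1e6
= 72317456.1 / 1e6
= 72.3175 MPa

72.3175


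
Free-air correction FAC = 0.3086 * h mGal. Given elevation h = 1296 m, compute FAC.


FAC = 0.3086 * h
= 0.3086 * 1296
= 399.9456 mGal

399.9456


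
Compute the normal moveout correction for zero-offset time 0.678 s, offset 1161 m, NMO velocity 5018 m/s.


x/Vnmo = 1161/5018 = 0.231367
(x/Vnmo)^2 = 0.053531
t0^2 = 0.459684
sqrt(0.459684 + 0.053531) = 0.71639
dt = 0.71639 - 0.678 = 0.03839

0.03839


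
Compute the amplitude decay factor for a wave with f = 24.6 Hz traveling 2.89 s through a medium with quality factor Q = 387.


pi*f*t/Q = pi*24.6*2.89/387 = 0.577128
A/A0 = exp(-0.577128) = 0.561509

0.561509


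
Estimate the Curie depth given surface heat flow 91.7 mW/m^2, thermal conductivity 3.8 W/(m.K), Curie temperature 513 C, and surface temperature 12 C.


T_Curie - T_surf = 513 - 12 = 501 C
Convert q to W/m^2: 91.7 mW/m^2 = 0.0917 W/m^2
d = 501 * 3.8 / 0.0917 = 20761.18 m

20761.18


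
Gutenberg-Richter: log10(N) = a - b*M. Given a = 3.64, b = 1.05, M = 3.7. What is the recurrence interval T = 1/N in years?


log10(N) = 3.64 - 1.05*3.7 = -0.245
N = 10^-0.245 = 0.568853
T = 1/N = 1/0.568853 = 1.7579 years

1.7579


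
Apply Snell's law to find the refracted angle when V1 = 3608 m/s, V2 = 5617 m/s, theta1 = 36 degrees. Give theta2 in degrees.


sin(theta1) = sin(36 deg) = 0.587785
sin(theta2) = V2/V1 * sin(theta1) = 5617/3608 * 0.587785 = 0.915075
theta2 = arcsin(0.915075) = 66.2163 degrees

66.2163


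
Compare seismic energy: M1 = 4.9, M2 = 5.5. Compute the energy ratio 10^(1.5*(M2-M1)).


M2 - M1 = 5.5 - 4.9 = 0.6
1.5 * 0.6 = 0.9
ratio = 10^0.9 = 7.94

7.94


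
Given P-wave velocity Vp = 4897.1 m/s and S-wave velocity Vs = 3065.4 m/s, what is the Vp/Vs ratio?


Vp/Vs = 4897.1 / 3065.4
= 1.5975

1.5975


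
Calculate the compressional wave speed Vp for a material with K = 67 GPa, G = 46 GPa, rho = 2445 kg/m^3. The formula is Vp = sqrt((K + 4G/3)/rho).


First compute the effective modulus:
K + 4G/3 = 67e9 + 4*46e9/3 = 128333333333.33 Pa
Then divide by density:
128333333333.33 / 2445 = 52488070.893 Pa/(kg/m^3)
Take the square root:
Vp = sqrt(52488070.893) = 7244.87 m/s

7244.87


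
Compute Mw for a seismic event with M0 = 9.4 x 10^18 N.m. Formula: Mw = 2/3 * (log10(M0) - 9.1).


log10(M0) = log10(9.4 x 10^18) = 18.9731
Mw = 2/3 * (18.9731 - 9.1)
= 2/3 * 9.8731
= 6.58

6.58


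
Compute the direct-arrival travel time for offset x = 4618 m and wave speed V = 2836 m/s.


t = x / V
= 4618 / 2836
= 1.6283 s

1.6283


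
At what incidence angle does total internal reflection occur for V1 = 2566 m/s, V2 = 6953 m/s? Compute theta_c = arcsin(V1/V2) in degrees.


V1/V2 = 2566/6953 = 0.369049
theta_c = arcsin(0.369049) = 21.657 degrees

21.657


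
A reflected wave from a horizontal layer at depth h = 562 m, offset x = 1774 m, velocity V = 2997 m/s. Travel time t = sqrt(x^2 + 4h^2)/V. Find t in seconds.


x^2 + 4h^2 = 1774^2 + 4*562^2 = 3147076 + 1263376 = 4410452
sqrt(4410452) = 2100.1076
t = 2100.1076 / 2997 = 0.7007 s

0.7007


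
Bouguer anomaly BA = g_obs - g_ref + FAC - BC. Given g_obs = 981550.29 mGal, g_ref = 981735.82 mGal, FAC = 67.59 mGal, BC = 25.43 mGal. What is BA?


BA = g_obs - g_ref + FAC - BC
= 981550.29 - 981735.82 + 67.59 - 25.43
= -143.37 mGal

-143.37


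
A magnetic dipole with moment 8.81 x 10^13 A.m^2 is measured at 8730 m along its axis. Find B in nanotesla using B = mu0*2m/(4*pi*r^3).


m = 8.81 x 10^13 = 88100000000000 A.m^2
2m = 176200000000000 A.m^2
r^3 = 8730^3 = 665338617000
B = (4pi*10^-7) * 176200000000000 / (4*pi * 665338617000) * 1e9
= 221419450.225009 / 8360891645267.17 * 1e9
= 26482.7556 nT

26482.7556


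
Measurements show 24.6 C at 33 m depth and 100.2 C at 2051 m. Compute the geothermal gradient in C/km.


dT = 100.2 - 24.6 = 75.6 C
dz = 2051 - 33 = 2018 m
gradient = dT/dz * 1000 = 75.6/2018 * 1000 = 37.4628 C/km

37.4628


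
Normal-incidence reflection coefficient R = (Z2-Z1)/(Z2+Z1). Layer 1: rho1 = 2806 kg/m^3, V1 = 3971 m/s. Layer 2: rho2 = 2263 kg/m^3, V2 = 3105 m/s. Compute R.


Z1 = 2806 * 3971 = 11142626
Z2 = 2263 * 3105 = 7026615
R = (7026615 - 11142626) / (7026615 + 11142626) = -4116011 / 18169241 = -0.2265

-0.2265


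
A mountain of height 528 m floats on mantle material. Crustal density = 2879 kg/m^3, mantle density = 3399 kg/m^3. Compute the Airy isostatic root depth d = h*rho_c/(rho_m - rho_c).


rho_m - rho_c = 3399 - 2879 = 520
d = 528 * 2879 / 520
= 1520112 / 520
= 2923.29 m

2923.29


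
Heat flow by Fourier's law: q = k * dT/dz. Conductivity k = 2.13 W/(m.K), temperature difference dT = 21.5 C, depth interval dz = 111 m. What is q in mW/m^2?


q = k * dT / dz * 1000
= 2.13 * 21.5 / 111 * 1000
= 0.412568 * 1000
= 412.5676 mW/m^2

412.5676


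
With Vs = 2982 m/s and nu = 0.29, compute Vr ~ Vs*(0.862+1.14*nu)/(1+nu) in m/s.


Numerator factor = 0.862 + 1.14*0.29 = 1.1926
Denominator = 1 + 0.29 = 1.29
Vr = 2982 * 1.1926 / 1.29 = 2756.85 m/s

2756.85


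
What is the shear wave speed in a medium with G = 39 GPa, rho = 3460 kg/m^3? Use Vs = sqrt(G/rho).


Convert G to Pa: G = 39e9 Pa
Compute G/rho = 39e9 / 3460 = 11271676.3006
Vs = sqrt(11271676.3006) = 3357.33 m/s

3357.33


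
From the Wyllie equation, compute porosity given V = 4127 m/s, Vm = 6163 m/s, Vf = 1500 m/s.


1/V - 1/Vm = 1/4127 - 1/6163 = 8.005e-05
1/Vf - 1/Vm = 1/1500 - 1/6163 = 0.00050441
phi = 8.005e-05 / 0.00050441 = 0.1587

0.1587


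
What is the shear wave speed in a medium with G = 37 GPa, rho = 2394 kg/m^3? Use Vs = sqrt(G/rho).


Convert G to Pa: G = 37e9 Pa
Compute G/rho = 37e9 / 2394 = 15455304.929
Vs = sqrt(15455304.929) = 3931.32 m/s

3931.32


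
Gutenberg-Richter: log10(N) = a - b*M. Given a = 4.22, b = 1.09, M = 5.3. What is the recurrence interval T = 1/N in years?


log10(N) = 4.22 - 1.09*5.3 = -1.557
N = 10^-1.557 = 0.027733
T = 1/N = 1/0.027733 = 36.0579 years

36.0579


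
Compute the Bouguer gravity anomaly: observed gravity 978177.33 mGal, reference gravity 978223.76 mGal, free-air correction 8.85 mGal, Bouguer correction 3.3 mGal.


BA = g_obs - g_ref + FAC - BC
= 978177.33 - 978223.76 + 8.85 - 3.3
= -40.88 mGal

-40.88


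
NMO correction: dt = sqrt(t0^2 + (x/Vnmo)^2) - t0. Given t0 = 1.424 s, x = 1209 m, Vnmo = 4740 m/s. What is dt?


x/Vnmo = 1209/4740 = 0.255063
(x/Vnmo)^2 = 0.065057
t0^2 = 2.027776
sqrt(2.027776 + 0.065057) = 1.446663
dt = 1.446663 - 1.424 = 0.022663

0.022663


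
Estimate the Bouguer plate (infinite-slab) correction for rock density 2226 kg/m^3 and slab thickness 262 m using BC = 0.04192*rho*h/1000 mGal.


BC = 0.04192 * rho * h / 1000
= 0.04192 * 2226 * 262 / 1000
= 24.4482 mGal

24.4482


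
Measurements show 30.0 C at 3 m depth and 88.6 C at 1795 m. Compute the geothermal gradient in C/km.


dT = 88.6 - 30.0 = 58.6 C
dz = 1795 - 3 = 1792 m
gradient = dT/dz * 1000 = 58.6/1792 * 1000 = 32.7009 C/km

32.7009


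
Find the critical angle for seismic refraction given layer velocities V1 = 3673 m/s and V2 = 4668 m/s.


V1/V2 = 3673/4668 = 0.786847
theta_c = arcsin(0.786847) = 51.8918 degrees

51.8918


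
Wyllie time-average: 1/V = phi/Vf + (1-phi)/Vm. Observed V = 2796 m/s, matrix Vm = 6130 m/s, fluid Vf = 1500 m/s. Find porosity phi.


1/V - 1/Vm = 1/2796 - 1/6130 = 0.00019452
1/Vf - 1/Vm = 1/1500 - 1/6130 = 0.00050353
phi = 0.00019452 / 0.00050353 = 0.3863

0.3863


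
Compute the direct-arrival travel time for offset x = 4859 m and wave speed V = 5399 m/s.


t = x / V
= 4859 / 5399
= 0.9 s

0.9


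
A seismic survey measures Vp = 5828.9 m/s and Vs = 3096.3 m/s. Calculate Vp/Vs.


Vp/Vs = 5828.9 / 3096.3
= 1.8825

1.8825


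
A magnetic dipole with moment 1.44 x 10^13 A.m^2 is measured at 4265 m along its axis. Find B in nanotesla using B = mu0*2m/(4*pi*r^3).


m = 1.44 x 10^13 = 14400000000000 A.m^2
2m = 28800000000000 A.m^2
r^3 = 4265^3 = 77581309625
B = (4pi*10^-7) * 28800000000000 / (4*pi * 77581309625) * 1e9
= 36191147.369354 / 974915489495.1 * 1e9
= 37122.3432 nT

37122.3432


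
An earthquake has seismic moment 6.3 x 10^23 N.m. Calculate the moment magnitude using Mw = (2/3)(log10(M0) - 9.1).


log10(M0) = log10(6.3 x 10^23) = 23.7993
Mw = 2/3 * (23.7993 - 9.1)
= 2/3 * 14.6993
= 9.8

9.8


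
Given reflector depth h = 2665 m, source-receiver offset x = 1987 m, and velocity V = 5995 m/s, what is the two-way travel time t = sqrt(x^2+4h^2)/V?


x^2 + 4h^2 = 1987^2 + 4*2665^2 = 3948169 + 28408900 = 32357069
sqrt(32357069) = 5688.3274
t = 5688.3274 / 5995 = 0.9488 s

0.9488


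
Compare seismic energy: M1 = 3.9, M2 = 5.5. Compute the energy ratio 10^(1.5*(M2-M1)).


M2 - M1 = 5.5 - 3.9 = 1.6
1.5 * 1.6 = 2.4
ratio = 10^2.4 = 251.19

251.19


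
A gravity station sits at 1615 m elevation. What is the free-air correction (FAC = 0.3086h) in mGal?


FAC = 0.3086 * h
= 0.3086 * 1615
= 498.389 mGal

498.389


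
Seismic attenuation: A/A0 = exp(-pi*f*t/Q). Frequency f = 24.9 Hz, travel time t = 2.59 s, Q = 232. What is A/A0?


pi*f*t/Q = pi*24.9*2.59/232 = 0.873295
A/A0 = exp(-0.873295) = 0.417573

0.417573


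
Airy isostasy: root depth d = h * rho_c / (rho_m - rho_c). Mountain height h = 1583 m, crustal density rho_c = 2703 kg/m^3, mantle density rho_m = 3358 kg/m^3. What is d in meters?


rho_m - rho_c = 3358 - 2703 = 655
d = 1583 * 2703 / 655
= 4278849 / 655
= 6532.59 m

6532.59


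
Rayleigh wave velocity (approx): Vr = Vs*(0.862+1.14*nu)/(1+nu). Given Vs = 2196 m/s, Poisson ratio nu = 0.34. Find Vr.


Numerator factor = 0.862 + 1.14*0.34 = 1.2496
Denominator = 1 + 0.34 = 1.34
Vr = 2196 * 1.2496 / 1.34 = 2047.85 m/s

2047.85


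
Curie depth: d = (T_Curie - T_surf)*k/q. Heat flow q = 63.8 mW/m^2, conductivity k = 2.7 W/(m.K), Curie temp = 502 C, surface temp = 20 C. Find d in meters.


T_Curie - T_surf = 502 - 20 = 482 C
Convert q to W/m^2: 63.8 mW/m^2 = 0.0638 W/m^2
d = 482 * 2.7 / 0.0638 = 20398.12 m

20398.12


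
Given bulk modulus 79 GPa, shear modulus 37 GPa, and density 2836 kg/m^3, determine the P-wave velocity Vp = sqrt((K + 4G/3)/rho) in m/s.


First compute the effective modulus:
K + 4G/3 = 79e9 + 4*37e9/3 = 128333333333.33 Pa
Then divide by density:
128333333333.33 / 2836 = 45251527.9737 Pa/(kg/m^3)
Take the square root:
Vp = sqrt(45251527.9737) = 6726.93 m/s

6726.93


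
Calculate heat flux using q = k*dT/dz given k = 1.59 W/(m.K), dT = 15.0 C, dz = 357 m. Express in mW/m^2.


q = k * dT / dz * 1000
= 1.59 * 15.0 / 357 * 1000
= 0.066807 * 1000
= 66.8067 mW/m^2

66.8067


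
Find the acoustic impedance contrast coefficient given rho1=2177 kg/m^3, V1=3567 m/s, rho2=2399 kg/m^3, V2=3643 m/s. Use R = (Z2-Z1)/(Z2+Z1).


Z1 = 2177 * 3567 = 7765359
Z2 = 2399 * 3643 = 8739557
R = (8739557 - 7765359) / (8739557 + 7765359) = 974198 / 16504916 = 0.059

0.059


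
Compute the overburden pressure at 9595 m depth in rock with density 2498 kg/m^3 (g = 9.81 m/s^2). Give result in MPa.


P = rho * g * z / 1e6
= 2498 * 9.81 * 9595 / 1e6
= 235129121.1 / 1e6
= 235.1291 MPa

235.1291


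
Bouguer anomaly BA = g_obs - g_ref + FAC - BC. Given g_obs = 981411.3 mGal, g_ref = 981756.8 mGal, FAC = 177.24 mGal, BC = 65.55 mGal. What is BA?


BA = g_obs - g_ref + FAC - BC
= 981411.3 - 981756.8 + 177.24 - 65.55
= -233.81 mGal

-233.81


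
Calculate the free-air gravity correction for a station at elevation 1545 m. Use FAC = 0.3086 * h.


FAC = 0.3086 * h
= 0.3086 * 1545
= 476.787 mGal

476.787


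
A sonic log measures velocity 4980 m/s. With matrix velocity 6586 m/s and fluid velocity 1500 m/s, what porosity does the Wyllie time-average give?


1/V - 1/Vm = 1/4980 - 1/6586 = 4.897e-05
1/Vf - 1/Vm = 1/1500 - 1/6586 = 0.00051483
phi = 4.897e-05 / 0.00051483 = 0.0951

0.0951


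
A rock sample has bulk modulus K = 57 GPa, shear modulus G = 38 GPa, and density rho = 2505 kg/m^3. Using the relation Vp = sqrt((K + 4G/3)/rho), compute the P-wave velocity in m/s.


First compute the effective modulus:
K + 4G/3 = 57e9 + 4*38e9/3 = 107666666666.67 Pa
Then divide by density:
107666666666.67 / 2505 = 42980705.2562 Pa/(kg/m^3)
Take the square root:
Vp = sqrt(42980705.2562) = 6555.97 m/s

6555.97


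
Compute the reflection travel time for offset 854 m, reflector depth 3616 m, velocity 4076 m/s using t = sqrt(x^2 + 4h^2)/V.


x^2 + 4h^2 = 854^2 + 4*3616^2 = 729316 + 52301824 = 53031140
sqrt(53031140) = 7282.2483
t = 7282.2483 / 4076 = 1.7866 s

1.7866


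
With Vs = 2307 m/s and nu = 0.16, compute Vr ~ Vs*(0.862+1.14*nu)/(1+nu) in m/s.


Numerator factor = 0.862 + 1.14*0.16 = 1.0444
Denominator = 1 + 0.16 = 1.16
Vr = 2307 * 1.0444 / 1.16 = 2077.1 m/s

2077.1


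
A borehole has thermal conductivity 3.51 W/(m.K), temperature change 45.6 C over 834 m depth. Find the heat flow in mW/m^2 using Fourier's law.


q = k * dT / dz * 1000
= 3.51 * 45.6 / 834 * 1000
= 0.191914 * 1000
= 191.9137 mW/m^2

191.9137


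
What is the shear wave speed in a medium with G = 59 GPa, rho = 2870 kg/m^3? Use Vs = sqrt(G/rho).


Convert G to Pa: G = 59e9 Pa
Compute G/rho = 59e9 / 2870 = 20557491.2892
Vs = sqrt(20557491.2892) = 4534.04 m/s

4534.04


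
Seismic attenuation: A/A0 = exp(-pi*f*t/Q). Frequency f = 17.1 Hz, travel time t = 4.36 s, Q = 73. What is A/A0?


pi*f*t/Q = pi*17.1*4.36/73 = 3.208556
A/A0 = exp(-3.208556) = 0.040415

0.040415


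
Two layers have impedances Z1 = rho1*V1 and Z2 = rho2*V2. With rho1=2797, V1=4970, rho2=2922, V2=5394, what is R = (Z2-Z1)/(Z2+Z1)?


Z1 = 2797 * 4970 = 13901090
Z2 = 2922 * 5394 = 15761268
R = (15761268 - 13901090) / (15761268 + 13901090) = 1860178 / 29662358 = 0.0627

0.0627


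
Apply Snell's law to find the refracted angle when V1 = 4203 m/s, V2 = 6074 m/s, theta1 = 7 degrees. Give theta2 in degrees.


sin(theta1) = sin(7 deg) = 0.121869
sin(theta2) = V2/V1 * sin(theta1) = 6074/4203 * 0.121869 = 0.17612
theta2 = arcsin(0.17612) = 10.1439 degrees

10.1439


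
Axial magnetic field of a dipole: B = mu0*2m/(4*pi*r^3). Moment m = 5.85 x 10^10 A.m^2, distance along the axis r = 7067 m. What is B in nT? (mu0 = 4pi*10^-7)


m = 5.85 x 10^10 = 58500000000 A.m^2
2m = 117000000000 A.m^2
r^3 = 7067^3 = 352943569763
B = (4pi*10^-7) * 117000000000 / (4*pi * 352943569763) * 1e9
= 147026.536188 / 4435219703596.79 * 1e9
= 33.1498 nT

33.1498


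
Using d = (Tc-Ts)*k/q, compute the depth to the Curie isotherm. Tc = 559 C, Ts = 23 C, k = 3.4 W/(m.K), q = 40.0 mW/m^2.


T_Curie - T_surf = 559 - 23 = 536 C
Convert q to W/m^2: 40.0 mW/m^2 = 0.04 W/m^2
d = 536 * 3.4 / 0.04 = 45560.0 m

45560.0


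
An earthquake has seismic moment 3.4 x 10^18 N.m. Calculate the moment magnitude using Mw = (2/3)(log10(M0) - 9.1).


log10(M0) = log10(3.4 x 10^18) = 18.5315
Mw = 2/3 * (18.5315 - 9.1)
= 2/3 * 9.4315
= 6.29

6.29


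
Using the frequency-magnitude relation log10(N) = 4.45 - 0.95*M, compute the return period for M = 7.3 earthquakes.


log10(N) = 4.45 - 0.95*7.3 = -2.485
N = 10^-2.485 = 0.003273
T = 1/N = 1/0.003273 = 305.4921 years

305.4921


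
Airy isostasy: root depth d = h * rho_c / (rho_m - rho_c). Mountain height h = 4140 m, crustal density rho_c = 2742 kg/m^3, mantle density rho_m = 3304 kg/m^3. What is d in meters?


rho_m - rho_c = 3304 - 2742 = 562
d = 4140 * 2742 / 562
= 11351880 / 562
= 20199.07 m

20199.07


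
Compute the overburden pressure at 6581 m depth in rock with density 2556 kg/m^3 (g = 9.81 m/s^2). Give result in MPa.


P = rho * g * z / 1e6
= 2556 * 9.81 * 6581 / 1e6
= 165014363.16 / 1e6
= 165.0144 MPa

165.0144


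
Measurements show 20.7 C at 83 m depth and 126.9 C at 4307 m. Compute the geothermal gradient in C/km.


dT = 126.9 - 20.7 = 106.2 C
dz = 4307 - 83 = 4224 m
gradient = dT/dz * 1000 = 106.2/4224 * 1000 = 25.142 C/km

25.142


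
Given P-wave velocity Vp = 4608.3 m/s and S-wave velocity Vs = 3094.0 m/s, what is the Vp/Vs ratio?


Vp/Vs = 4608.3 / 3094.0
= 1.4894

1.4894


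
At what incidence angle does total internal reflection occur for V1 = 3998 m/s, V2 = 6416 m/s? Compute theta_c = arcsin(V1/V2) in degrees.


V1/V2 = 3998/6416 = 0.62313
theta_c = arcsin(0.62313) = 38.545 degrees

38.545


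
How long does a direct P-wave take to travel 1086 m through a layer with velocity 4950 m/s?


t = x / V
= 1086 / 4950
= 0.2194 s

0.2194


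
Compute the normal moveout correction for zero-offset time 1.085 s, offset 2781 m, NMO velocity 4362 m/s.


x/Vnmo = 2781/4362 = 0.637552
(x/Vnmo)^2 = 0.406472
t0^2 = 1.177225
sqrt(1.177225 + 0.406472) = 1.25845
dt = 1.25845 - 1.085 = 0.17345

0.17345


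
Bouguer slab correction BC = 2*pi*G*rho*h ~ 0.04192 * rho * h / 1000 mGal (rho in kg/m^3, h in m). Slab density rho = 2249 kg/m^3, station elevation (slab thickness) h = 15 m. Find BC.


BC = 0.04192 * rho * h / 1000
= 0.04192 * 2249 * 15 / 1000
= 1.4142 mGal

1.4142


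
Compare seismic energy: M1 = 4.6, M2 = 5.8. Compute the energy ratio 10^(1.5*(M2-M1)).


M2 - M1 = 5.8 - 4.6 = 1.2
1.5 * 1.2 = 1.8
ratio = 10^1.8 = 63.1

63.1


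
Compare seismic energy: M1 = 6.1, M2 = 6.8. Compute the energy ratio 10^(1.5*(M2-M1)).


M2 - M1 = 6.8 - 6.1 = 0.7
1.5 * 0.7 = 1.05
ratio = 10^1.05 = 11.22

11.22


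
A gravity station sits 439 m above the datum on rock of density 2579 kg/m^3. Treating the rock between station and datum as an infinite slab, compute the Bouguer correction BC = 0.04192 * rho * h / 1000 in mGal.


BC = 0.04192 * rho * h / 1000
= 0.04192 * 2579 * 439 / 1000
= 47.461 mGal

47.461


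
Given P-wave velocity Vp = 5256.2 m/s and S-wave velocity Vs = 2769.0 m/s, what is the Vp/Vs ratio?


Vp/Vs = 5256.2 / 2769.0
= 1.8982

1.8982


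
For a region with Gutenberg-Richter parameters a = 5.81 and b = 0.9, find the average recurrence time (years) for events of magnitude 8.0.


log10(N) = 5.81 - 0.9*8.0 = -1.39
N = 10^-1.39 = 0.040738
T = 1/N = 1/0.040738 = 24.5471 years

24.5471


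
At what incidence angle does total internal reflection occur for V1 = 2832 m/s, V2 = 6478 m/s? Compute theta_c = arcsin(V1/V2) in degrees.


V1/V2 = 2832/6478 = 0.437172
theta_c = arcsin(0.437172) = 25.9236 degrees

25.9236


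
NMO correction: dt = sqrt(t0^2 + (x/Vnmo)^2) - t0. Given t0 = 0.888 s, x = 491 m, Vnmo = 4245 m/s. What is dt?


x/Vnmo = 491/4245 = 0.115665
(x/Vnmo)^2 = 0.013379
t0^2 = 0.788544
sqrt(0.788544 + 0.013379) = 0.895501
dt = 0.895501 - 0.888 = 0.007501

0.007501


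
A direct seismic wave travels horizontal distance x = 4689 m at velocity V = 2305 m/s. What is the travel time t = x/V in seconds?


t = x / V
= 4689 / 2305
= 2.0343 s

2.0343


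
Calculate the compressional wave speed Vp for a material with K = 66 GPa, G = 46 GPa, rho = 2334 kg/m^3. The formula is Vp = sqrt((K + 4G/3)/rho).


First compute the effective modulus:
K + 4G/3 = 66e9 + 4*46e9/3 = 127333333333.33 Pa
Then divide by density:
127333333333.33 / 2334 = 54555841.1882 Pa/(kg/m^3)
Take the square root:
Vp = sqrt(54555841.1882) = 7386.19 m/s

7386.19


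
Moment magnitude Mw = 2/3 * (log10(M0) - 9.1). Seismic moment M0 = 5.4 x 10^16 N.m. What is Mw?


log10(M0) = log10(5.4 x 10^16) = 16.7324
Mw = 2/3 * (16.7324 - 9.1)
= 2/3 * 7.6324
= 5.09

5.09
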